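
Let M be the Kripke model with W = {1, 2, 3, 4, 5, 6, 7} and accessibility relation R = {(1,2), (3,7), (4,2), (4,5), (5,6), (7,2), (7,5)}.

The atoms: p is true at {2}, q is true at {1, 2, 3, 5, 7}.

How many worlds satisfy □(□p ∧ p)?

3

1: successors {2}; □p ∧ p there: 2:T. ✓
2: no successors, so □(□p ∧ p) holds vacuously. ✓
3: successors {7}; □p ∧ p there: 7:F. ✗
4: successors {2, 5}; □p ∧ p there: 2:T, 5:F. ✗
5: successors {6}; □p ∧ p there: 6:F. ✗
6: no successors, so □(□p ∧ p) holds vacuously. ✓
7: successors {2, 5}; □p ∧ p there: 2:T, 5:F. ✗
Satisfying worlds: {1, 2, 6}.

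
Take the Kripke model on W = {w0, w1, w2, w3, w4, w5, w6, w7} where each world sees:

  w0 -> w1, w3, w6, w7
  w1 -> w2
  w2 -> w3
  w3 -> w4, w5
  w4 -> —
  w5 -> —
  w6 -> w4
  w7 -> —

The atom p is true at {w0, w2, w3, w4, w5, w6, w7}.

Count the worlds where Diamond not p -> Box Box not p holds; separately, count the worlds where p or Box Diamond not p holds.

For Diamond not p -> Box Box not p:
w0: Diamond not p is T, Box Box not p is F. ✗
w1: Diamond not p is F, Box Box not p is F. ✓
w2: Diamond not p is F, Box Box not p is F. ✓
w3: Diamond not p is F, Box Box not p is T. ✓
w4: Diamond not p is F, Box Box not p is T. ✓
w5: Diamond not p is F, Box Box not p is T. ✓
w6: Diamond not p is F, Box Box not p is T. ✓
w7: Diamond not p is F, Box Box not p is T. ✓
— 7 worlds.
For p or Box Diamond not p:
w0: p is T, Box Diamond not p is F. ✓
w1: p is F, Box Diamond not p is F. ✗
w2: p is T, Box Diamond not p is F. ✓
w3: p is T, Box Diamond not p is F. ✓
w4: p is T, Box Diamond not p is T. ✓
w5: p is T, Box Diamond not p is T. ✓
w6: p is T, Box Diamond not p is F. ✓
w7: p is T, Box Diamond not p is T. ✓
— 7 worlds.

7 and 7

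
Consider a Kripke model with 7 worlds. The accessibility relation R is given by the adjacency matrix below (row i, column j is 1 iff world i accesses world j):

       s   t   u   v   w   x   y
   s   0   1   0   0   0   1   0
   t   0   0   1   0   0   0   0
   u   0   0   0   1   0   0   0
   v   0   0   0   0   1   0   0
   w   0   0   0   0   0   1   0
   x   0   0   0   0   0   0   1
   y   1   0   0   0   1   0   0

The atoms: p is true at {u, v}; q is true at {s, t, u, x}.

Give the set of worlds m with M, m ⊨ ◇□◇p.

{s}

s: successors {t, x}; □◇p there: t:T, x:F. ✓
t: successors {u}; □◇p there: u:F. ✗
u: successors {v}; □◇p there: v:F. ✗
v: successors {w}; □◇p there: w:F. ✗
w: successors {x}; □◇p there: x:F. ✗
x: successors {y}; □◇p there: y:F. ✗
y: successors {s, w}; □◇p there: s:F, w:F. ✗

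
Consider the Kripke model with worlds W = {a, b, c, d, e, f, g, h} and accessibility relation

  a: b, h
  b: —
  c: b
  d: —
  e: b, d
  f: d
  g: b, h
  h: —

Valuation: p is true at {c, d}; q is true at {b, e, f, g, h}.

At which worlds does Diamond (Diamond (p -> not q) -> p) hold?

a: successors {b, h}; Diamond (p -> not q) -> p there: b:T, h:T. ✓
b: no successors, so Diamond (Diamond (p -> not q) -> p) fails. ✗
c: successors {b}; Diamond (p -> not q) -> p there: b:T. ✓
d: no successors, so Diamond (Diamond (p -> not q) -> p) fails. ✗
e: successors {b, d}; Diamond (p -> not q) -> p there: b:T, d:T. ✓
f: successors {d}; Diamond (p -> not q) -> p there: d:T. ✓
g: successors {b, h}; Diamond (p -> not q) -> p there: b:T, h:T. ✓
h: no successors, so Diamond (Diamond (p -> not q) -> p) fails. ✗

{a, c, e, f, g}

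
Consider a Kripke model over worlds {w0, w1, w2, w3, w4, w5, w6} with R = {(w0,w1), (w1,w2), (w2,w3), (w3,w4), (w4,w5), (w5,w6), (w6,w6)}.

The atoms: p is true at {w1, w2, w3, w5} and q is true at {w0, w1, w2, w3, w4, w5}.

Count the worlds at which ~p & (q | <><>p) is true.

2

w0: ~p is T, q | <><>p is T. ✓
w1: ~p is F, q | <><>p is T. ✗
w2: ~p is F, q | <><>p is T. ✗
w3: ~p is F, q | <><>p is T. ✗
w4: ~p is T, q | <><>p is T. ✓
w5: ~p is F, q | <><>p is T. ✗
w6: ~p is T, q | <><>p is F. ✗
Satisfying worlds: {w0, w4}.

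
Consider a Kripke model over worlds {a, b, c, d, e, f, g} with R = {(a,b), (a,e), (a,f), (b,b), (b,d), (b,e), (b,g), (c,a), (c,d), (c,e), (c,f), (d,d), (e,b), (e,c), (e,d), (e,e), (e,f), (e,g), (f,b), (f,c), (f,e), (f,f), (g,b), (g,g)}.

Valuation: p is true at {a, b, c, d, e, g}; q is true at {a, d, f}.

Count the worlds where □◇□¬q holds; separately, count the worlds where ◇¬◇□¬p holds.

1 and 7

For □◇□¬q:
a: successors {b, e, f}; ◇□¬q there: b:T, e:T, f:F. ✗
b: successors {b, d, e, g}; ◇□¬q there: b:T, d:F, e:T, g:T. ✗
c: successors {a, d, e, f}; ◇□¬q there: a:F, d:F, e:T, f:F. ✗
d: successors {d}; ◇□¬q there: d:F. ✗
e: successors {b, c, d, e, f, g}; ◇□¬q there: b:T, c:F, d:F, e:T, f:F, g:T. ✗
f: successors {b, c, e, f}; ◇□¬q there: b:T, c:F, e:T, f:F. ✗
g: successors {b, g}; ◇□¬q there: b:T, g:T. ✓
— 1 world.
For ◇¬◇□¬p:
a: successors {b, e, f}; ¬◇□¬p there: b:T, e:T, f:T. ✓
b: successors {b, d, e, g}; ¬◇□¬p there: b:T, d:T, e:T, g:T. ✓
c: successors {a, d, e, f}; ¬◇□¬p there: a:T, d:T, e:T, f:T. ✓
d: successors {d}; ¬◇□¬p there: d:T. ✓
e: successors {b, c, d, e, f, g}; ¬◇□¬p there: b:T, c:T, d:T, e:T, f:T, g:T. ✓
f: successors {b, c, e, f}; ¬◇□¬p there: b:T, c:T, e:T, f:T. ✓
g: successors {b, g}; ¬◇□¬p there: b:T, g:T. ✓
— 7 worlds.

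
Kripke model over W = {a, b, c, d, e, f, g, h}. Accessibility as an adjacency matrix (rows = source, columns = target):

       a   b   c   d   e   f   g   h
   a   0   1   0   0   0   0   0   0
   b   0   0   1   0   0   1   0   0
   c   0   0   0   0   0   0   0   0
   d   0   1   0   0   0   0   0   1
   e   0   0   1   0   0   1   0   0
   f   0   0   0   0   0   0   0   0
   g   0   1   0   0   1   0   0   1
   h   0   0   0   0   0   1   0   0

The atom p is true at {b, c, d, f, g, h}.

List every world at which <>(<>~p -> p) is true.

a: successors {b}; <>~p -> p there: b:T. ✓
b: successors {c, f}; <>~p -> p there: c:T, f:T. ✓
c: no successors, so <>(<>~p -> p) fails. ✗
d: successors {b, h}; <>~p -> p there: b:T, h:T. ✓
e: successors {c, f}; <>~p -> p there: c:T, f:T. ✓
f: no successors, so <>(<>~p -> p) fails. ✗
g: successors {b, e, h}; <>~p -> p there: b:T, e:T, h:T. ✓
h: successors {f}; <>~p -> p there: f:T. ✓

{a, b, d, e, g, h}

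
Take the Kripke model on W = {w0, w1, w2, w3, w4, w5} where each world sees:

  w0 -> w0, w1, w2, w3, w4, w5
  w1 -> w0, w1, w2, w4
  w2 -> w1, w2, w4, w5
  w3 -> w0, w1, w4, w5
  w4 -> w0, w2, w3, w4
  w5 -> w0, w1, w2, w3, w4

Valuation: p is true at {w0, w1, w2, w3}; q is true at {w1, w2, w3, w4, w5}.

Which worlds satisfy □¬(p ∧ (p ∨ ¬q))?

w0: successors {w0, w1, w2, w3, w4, w5}; ¬(p ∧ (p ∨ ¬q)) there: w0:F, w1:F, w2:F, w3:F, w4:T, w5:T. ✗
w1: successors {w0, w1, w2, w4}; ¬(p ∧ (p ∨ ¬q)) there: w0:F, w1:F, w2:F, w4:T. ✗
w2: successors {w1, w2, w4, w5}; ¬(p ∧ (p ∨ ¬q)) there: w1:F, w2:F, w4:T, w5:T. ✗
w3: successors {w0, w1, w4, w5}; ¬(p ∧ (p ∨ ¬q)) there: w0:F, w1:F, w4:T, w5:T. ✗
w4: successors {w0, w2, w3, w4}; ¬(p ∧ (p ∨ ¬q)) there: w0:F, w2:F, w3:F, w4:T. ✗
w5: successors {w0, w1, w2, w3, w4}; ¬(p ∧ (p ∨ ¬q)) there: w0:F, w1:F, w2:F, w3:F, w4:T. ✗

∅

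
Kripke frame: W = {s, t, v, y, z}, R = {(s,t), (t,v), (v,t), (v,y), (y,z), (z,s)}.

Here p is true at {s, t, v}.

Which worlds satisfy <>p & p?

{s, t, v}

s: <>p is T, p is T. ✓
t: <>p is T, p is T. ✓
v: <>p is T, p is T. ✓
y: <>p is F, p is F. ✗
z: <>p is T, p is F. ✗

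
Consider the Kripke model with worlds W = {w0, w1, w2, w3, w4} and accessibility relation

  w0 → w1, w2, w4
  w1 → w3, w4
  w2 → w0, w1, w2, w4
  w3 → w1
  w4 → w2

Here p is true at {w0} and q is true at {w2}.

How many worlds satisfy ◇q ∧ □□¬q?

0

w0: ◇q is T, □□¬q is F. ✗
w1: ◇q is F, □□¬q is F. ✗
w2: ◇q is T, □□¬q is F. ✗
w3: ◇q is F, □□¬q is T. ✗
w4: ◇q is T, □□¬q is F. ✗
Satisfying worlds: ∅.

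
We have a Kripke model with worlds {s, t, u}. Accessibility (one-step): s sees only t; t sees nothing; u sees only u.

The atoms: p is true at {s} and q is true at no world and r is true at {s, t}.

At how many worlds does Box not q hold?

s: successors {t}; not q there: t:T. ✓
t: no successors, so Box not q holds vacuously. ✓
u: successors {u}; not q there: u:T. ✓
Satisfying worlds: {s, t, u}.

3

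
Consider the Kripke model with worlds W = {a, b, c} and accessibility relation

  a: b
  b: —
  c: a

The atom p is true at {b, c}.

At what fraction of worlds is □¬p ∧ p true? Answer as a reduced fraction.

2/3

a: □¬p is F, p is F. ✗
b: □¬p is T, p is T. ✓
c: □¬p is T, p is T. ✓
That's 2 of 3 worlds, so 2/3.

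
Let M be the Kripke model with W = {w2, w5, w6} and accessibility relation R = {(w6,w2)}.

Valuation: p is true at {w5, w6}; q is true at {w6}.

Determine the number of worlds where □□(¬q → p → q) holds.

3

w2: no successors, so □□(¬q → p → q) holds vacuously. ✓
w5: no successors, so □□(¬q → p → q) holds vacuously. ✓
w6: successors {w2}; □(¬q → p → q) there: w2:T. ✓
Satisfying worlds: {w2, w5, w6}.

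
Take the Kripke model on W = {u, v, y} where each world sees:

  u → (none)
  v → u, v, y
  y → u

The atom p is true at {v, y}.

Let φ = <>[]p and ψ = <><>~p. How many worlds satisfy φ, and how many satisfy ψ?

For <>[]p:
u: no successors, so <>[]p fails. ✗
v: successors {u, v, y}; []p there: u:T, v:F, y:F. ✓
y: successors {u}; []p there: u:T. ✓
— 2 worlds.
For <><>~p:
u: no successors, so <><>~p fails. ✗
v: successors {u, v, y}; <>~p there: u:F, v:T, y:T. ✓
y: successors {u}; <>~p there: u:F. ✗
— 1 world.

2 and 1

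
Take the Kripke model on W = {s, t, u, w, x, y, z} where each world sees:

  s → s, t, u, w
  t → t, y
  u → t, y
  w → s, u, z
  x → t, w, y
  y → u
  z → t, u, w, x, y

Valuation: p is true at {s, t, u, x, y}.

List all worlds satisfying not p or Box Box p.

{t, u, w, y, z}

s: not p is F, Box Box p is F. ✗
t: not p is F, Box Box p is T. ✓
u: not p is F, Box Box p is T. ✓
w: not p is T, Box Box p is F. ✓
x: not p is F, Box Box p is F. ✗
y: not p is F, Box Box p is T. ✓
z: not p is T, Box Box p is F. ✓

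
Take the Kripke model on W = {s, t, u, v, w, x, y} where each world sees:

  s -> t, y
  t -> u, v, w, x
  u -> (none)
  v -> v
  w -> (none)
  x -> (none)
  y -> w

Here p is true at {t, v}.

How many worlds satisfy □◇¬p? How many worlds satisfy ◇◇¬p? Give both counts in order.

For □◇¬p:
s: successors {t, y}; ◇¬p there: t:T, y:T. ✓
t: successors {u, v, w, x}; ◇¬p there: u:F, v:F, w:F, x:F. ✗
u: no successors, so □◇¬p holds vacuously. ✓
v: successors {v}; ◇¬p there: v:F. ✗
w: no successors, so □◇¬p holds vacuously. ✓
x: no successors, so □◇¬p holds vacuously. ✓
y: successors {w}; ◇¬p there: w:F. ✗
— 4 worlds.
For ◇◇¬p:
s: successors {t, y}; ◇¬p there: t:T, y:T. ✓
t: successors {u, v, w, x}; ◇¬p there: u:F, v:F, w:F, x:F. ✗
u: no successors, so ◇◇¬p fails. ✗
v: successors {v}; ◇¬p there: v:F. ✗
w: no successors, so ◇◇¬p fails. ✗
x: no successors, so ◇◇¬p fails. ✗
y: successors {w}; ◇¬p there: w:F. ✗
— 1 world.

4 and 1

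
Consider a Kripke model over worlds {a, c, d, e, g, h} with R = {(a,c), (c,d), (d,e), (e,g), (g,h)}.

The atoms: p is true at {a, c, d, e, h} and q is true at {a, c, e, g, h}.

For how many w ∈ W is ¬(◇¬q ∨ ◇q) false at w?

a: ◇¬q ∨ ◇q is T. ✗
c: ◇¬q ∨ ◇q is T. ✗
d: ◇¬q ∨ ◇q is T. ✗
e: ◇¬q ∨ ◇q is T. ✗
g: ◇¬q ∨ ◇q is T. ✗
h: ◇¬q ∨ ◇q is F. ✓
Satisfying worlds: {h}.
So ¬(◇¬q ∨ ◇q) fails at the other 5 worlds.

5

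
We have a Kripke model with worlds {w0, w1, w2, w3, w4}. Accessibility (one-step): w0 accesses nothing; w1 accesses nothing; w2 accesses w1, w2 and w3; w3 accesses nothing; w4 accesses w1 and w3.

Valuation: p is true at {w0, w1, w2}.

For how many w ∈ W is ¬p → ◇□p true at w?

4

w0: ¬p is F, ◇□p is F. ✓
w1: ¬p is F, ◇□p is F. ✓
w2: ¬p is F, ◇□p is T. ✓
w3: ¬p is T, ◇□p is F. ✗
w4: ¬p is T, ◇□p is T. ✓
Satisfying worlds: {w0, w1, w2, w4}.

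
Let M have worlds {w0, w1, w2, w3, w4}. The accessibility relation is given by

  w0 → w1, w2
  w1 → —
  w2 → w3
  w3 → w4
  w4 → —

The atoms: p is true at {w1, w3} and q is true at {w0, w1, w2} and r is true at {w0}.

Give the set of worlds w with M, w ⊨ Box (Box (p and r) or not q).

{w1, w2, w3, w4}

w0: successors {w1, w2}; Box (p and r) or not q there: w1:T, w2:F. ✗
w1: no successors, so Box (Box (p and r) or not q) holds vacuously. ✓
w2: successors {w3}; Box (p and r) or not q there: w3:T. ✓
w3: successors {w4}; Box (p and r) or not q there: w4:T. ✓
w4: no successors, so Box (Box (p and r) or not q) holds vacuously. ✓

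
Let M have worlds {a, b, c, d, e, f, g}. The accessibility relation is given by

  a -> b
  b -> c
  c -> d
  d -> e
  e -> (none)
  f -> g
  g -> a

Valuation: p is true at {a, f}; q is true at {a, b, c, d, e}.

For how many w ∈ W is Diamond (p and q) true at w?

1

a: successors {b}; p and q there: b:F. ✗
b: successors {c}; p and q there: c:F. ✗
c: successors {d}; p and q there: d:F. ✗
d: successors {e}; p and q there: e:F. ✗
e: no successors, so Diamond (p and q) fails. ✗
f: successors {g}; p and q there: g:F. ✗
g: successors {a}; p and q there: a:T. ✓
Satisfying worlds: {g}.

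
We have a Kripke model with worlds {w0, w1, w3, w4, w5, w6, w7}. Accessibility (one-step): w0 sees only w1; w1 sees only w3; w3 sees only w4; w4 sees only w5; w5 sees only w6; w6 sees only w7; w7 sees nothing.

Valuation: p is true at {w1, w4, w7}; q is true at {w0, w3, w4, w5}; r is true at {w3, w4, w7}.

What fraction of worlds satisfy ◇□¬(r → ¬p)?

w0: successors {w1}; □¬(r → ¬p) there: w1:F. ✗
w1: successors {w3}; □¬(r → ¬p) there: w3:T. ✓
w3: successors {w4}; □¬(r → ¬p) there: w4:F. ✗
w4: successors {w5}; □¬(r → ¬p) there: w5:F. ✗
w5: successors {w6}; □¬(r → ¬p) there: w6:T. ✓
w6: successors {w7}; □¬(r → ¬p) there: w7:T. ✓
w7: no successors, so ◇□¬(r → ¬p) fails. ✗
That's 3 of 7 worlds, so 3/7.

3/7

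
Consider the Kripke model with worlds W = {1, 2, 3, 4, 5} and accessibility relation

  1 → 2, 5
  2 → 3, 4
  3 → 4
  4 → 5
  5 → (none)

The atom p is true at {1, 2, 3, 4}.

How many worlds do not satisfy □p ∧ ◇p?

1: □p is F, ◇p is T. ✗
2: □p is T, ◇p is T. ✓
3: □p is T, ◇p is T. ✓
4: □p is F, ◇p is F. ✗
5: □p is T, ◇p is F. ✗
Satisfying worlds: {2, 3}.
So □p ∧ ◇p fails at the other 3 worlds.

3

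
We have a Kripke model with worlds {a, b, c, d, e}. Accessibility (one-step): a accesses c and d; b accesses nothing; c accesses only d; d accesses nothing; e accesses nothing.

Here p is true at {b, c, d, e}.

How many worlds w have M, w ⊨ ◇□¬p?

2

a: successors {c, d}; □¬p there: c:F, d:T. ✓
b: no successors, so ◇□¬p fails. ✗
c: successors {d}; □¬p there: d:T. ✓
d: no successors, so ◇□¬p fails. ✗
e: no successors, so ◇□¬p fails. ✗
Satisfying worlds: {a, c}.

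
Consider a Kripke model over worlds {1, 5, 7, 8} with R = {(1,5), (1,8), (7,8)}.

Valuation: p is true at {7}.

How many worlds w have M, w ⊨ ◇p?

0

1: successors {5, 8}; p there: 5:F, 8:F. ✗
5: no successors, so ◇p fails. ✗
7: successors {8}; p there: 8:F. ✗
8: no successors, so ◇p fails. ✗
Satisfying worlds: ∅.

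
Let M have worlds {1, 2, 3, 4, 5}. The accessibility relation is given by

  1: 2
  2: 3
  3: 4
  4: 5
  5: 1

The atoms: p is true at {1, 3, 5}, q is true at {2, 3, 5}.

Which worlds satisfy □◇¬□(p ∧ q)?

{1, 3, 4}

1: successors {2}; ◇¬□(p ∧ q) there: 2:T. ✓
2: successors {3}; ◇¬□(p ∧ q) there: 3:F. ✗
3: successors {4}; ◇¬□(p ∧ q) there: 4:T. ✓
4: successors {5}; ◇¬□(p ∧ q) there: 5:T. ✓
5: successors {1}; ◇¬□(p ∧ q) there: 1:F. ✗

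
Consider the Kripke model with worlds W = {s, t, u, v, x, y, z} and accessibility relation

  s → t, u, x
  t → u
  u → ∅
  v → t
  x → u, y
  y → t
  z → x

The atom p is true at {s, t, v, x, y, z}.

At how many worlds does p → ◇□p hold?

s: p is T, ◇□p is T. ✓
t: p is T, ◇□p is T. ✓
u: p is F, ◇□p is F. ✓
v: p is T, ◇□p is F. ✗
x: p is T, ◇□p is T. ✓
y: p is T, ◇□p is F. ✗
z: p is T, ◇□p is F. ✗
Satisfying worlds: {s, t, u, x}.

4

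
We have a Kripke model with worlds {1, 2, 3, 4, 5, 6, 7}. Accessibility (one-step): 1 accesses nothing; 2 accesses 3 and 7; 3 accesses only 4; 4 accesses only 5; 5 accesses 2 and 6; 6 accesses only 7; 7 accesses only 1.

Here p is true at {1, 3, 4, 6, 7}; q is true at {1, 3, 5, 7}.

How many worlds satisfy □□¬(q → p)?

1: no successors, so □□¬(q → p) holds vacuously. ✓
2: successors {3, 7}; □¬(q → p) there: 3:F, 7:F. ✗
3: successors {4}; □¬(q → p) there: 4:T. ✓
4: successors {5}; □¬(q → p) there: 5:F. ✗
5: successors {2, 6}; □¬(q → p) there: 2:F, 6:F. ✗
6: successors {7}; □¬(q → p) there: 7:F. ✗
7: successors {1}; □¬(q → p) there: 1:T. ✓
Satisfying worlds: {1, 3, 7}.

3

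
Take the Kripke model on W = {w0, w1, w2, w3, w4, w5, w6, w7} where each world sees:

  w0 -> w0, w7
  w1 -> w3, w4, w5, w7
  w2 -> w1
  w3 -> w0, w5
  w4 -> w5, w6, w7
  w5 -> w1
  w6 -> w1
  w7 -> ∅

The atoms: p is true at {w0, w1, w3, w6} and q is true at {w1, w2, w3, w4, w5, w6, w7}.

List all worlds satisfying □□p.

w0: successors {w0, w7}; □p there: w0:F, w7:T. ✗
w1: successors {w3, w4, w5, w7}; □p there: w3:F, w4:F, w5:T, w7:T. ✗
w2: successors {w1}; □p there: w1:F. ✗
w3: successors {w0, w5}; □p there: w0:F, w5:T. ✗
w4: successors {w5, w6, w7}; □p there: w5:T, w6:T, w7:T. ✓
w5: successors {w1}; □p there: w1:F. ✗
w6: successors {w1}; □p there: w1:F. ✗
w7: no successors, so □□p holds vacuously. ✓

{w4, w7}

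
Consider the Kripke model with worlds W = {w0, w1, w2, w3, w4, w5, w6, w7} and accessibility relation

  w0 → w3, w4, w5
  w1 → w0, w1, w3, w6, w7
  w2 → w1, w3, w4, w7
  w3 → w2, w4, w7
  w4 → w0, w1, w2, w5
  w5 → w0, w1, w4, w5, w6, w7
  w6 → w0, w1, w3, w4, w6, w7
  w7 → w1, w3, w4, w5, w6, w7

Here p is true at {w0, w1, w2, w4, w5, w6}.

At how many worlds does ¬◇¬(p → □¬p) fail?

8

w0: ◇¬(p → □¬p) is T. ✗
w1: ◇¬(p → □¬p) is T. ✗
w2: ◇¬(p → □¬p) is T. ✗
w3: ◇¬(p → □¬p) is T. ✗
w4: ◇¬(p → □¬p) is T. ✗
w5: ◇¬(p → □¬p) is T. ✗
w6: ◇¬(p → □¬p) is T. ✗
w7: ◇¬(p → □¬p) is T. ✗
Satisfying worlds: ∅.
So ¬◇¬(p → □¬p) fails at the other 8 worlds.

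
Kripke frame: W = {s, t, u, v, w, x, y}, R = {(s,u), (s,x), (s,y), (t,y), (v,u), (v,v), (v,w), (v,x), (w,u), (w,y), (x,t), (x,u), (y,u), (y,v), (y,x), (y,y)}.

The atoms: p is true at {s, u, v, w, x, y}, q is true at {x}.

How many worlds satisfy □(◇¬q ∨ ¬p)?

s: successors {u, x, y}; ◇¬q ∨ ¬p there: u:F, x:T, y:T. ✗
t: successors {y}; ◇¬q ∨ ¬p there: y:T. ✓
u: no successors, so □(◇¬q ∨ ¬p) holds vacuously. ✓
v: successors {u, v, w, x}; ◇¬q ∨ ¬p there: u:F, v:T, w:T, x:T. ✗
w: successors {u, y}; ◇¬q ∨ ¬p there: u:F, y:T. ✗
x: successors {t, u}; ◇¬q ∨ ¬p there: t:T, u:F. ✗
y: successors {u, v, x, y}; ◇¬q ∨ ¬p there: u:F, v:T, x:T, y:T. ✗
Satisfying worlds: {t, u}.

2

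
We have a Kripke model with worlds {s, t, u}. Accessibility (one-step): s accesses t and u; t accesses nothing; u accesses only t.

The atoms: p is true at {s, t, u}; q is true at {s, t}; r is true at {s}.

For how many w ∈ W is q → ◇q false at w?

s: q is T, ◇q is T. ✓
t: q is T, ◇q is F. ✗
u: q is F, ◇q is T. ✓
Satisfying worlds: {s, u}.
So q → ◇q fails at the other 1 world.

1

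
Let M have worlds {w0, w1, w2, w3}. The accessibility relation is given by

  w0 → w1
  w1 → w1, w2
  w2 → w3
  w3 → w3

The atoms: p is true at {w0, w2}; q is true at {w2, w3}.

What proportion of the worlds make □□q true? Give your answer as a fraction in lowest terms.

1/2

w0: successors {w1}; □q there: w1:F. ✗
w1: successors {w1, w2}; □q there: w1:F, w2:T. ✗
w2: successors {w3}; □q there: w3:T. ✓
w3: successors {w3}; □q there: w3:T. ✓
That's 2 of 4 worlds, so 2/4 = 1/2.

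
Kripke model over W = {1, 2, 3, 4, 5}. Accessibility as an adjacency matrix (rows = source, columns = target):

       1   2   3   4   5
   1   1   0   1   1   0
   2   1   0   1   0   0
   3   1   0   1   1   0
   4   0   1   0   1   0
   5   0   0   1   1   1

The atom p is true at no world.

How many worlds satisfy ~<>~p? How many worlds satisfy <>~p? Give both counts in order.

0 and 5

For ~<>~p:
1: <>~p is T. ✗
2: <>~p is T. ✗
3: <>~p is T. ✗
4: <>~p is T. ✗
5: <>~p is T. ✗
— 0 worlds.
For <>~p:
1: successors {1, 3, 4}; ~p there: 1:T, 3:T, 4:T. ✓
2: successors {1, 3}; ~p there: 1:T, 3:T. ✓
3: successors {1, 3, 4}; ~p there: 1:T, 3:T, 4:T. ✓
4: successors {2, 4}; ~p there: 2:T, 4:T. ✓
5: successors {3, 4, 5}; ~p there: 3:T, 4:T, 5:T. ✓
— 5 worlds.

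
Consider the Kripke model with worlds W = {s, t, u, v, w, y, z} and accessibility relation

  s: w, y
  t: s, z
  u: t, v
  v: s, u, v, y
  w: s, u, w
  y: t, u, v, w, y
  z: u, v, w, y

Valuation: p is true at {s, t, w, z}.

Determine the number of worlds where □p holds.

1

s: successors {w, y}; p there: w:T, y:F. ✗
t: successors {s, z}; p there: s:T, z:T. ✓
u: successors {t, v}; p there: t:T, v:F. ✗
v: successors {s, u, v, y}; p there: s:T, u:F, v:F, y:F. ✗
w: successors {s, u, w}; p there: s:T, u:F, w:T. ✗
y: successors {t, u, v, w, y}; p there: t:T, u:F, v:F, w:T, y:F. ✗
z: successors {u, v, w, y}; p there: u:F, v:F, w:T, y:F. ✗
Satisfying worlds: {t}.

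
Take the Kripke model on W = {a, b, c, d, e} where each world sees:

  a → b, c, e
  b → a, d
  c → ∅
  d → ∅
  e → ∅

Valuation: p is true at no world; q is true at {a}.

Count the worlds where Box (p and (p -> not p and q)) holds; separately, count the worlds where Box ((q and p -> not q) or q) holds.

3 and 5

For Box (p and (p -> not p and q)):
a: successors {b, c, e}; p and (p -> not p and q) there: b:F, c:F, e:F. ✗
b: successors {a, d}; p and (p -> not p and q) there: a:F, d:F. ✗
c: no successors, so Box (p and (p -> not p and q)) holds vacuously. ✓
d: no successors, so Box (p and (p -> not p and q)) holds vacuously. ✓
e: no successors, so Box (p and (p -> not p and q)) holds vacuously. ✓
— 3 worlds.
For Box ((q and p -> not q) or q):
a: successors {b, c, e}; (q and p -> not q) or q there: b:T, c:T, e:T. ✓
b: successors {a, d}; (q and p -> not q) or q there: a:T, d:T. ✓
c: no successors, so Box ((q and p -> not q) or q) holds vacuously. ✓
d: no successors, so Box ((q and p -> not q) or q) holds vacuously. ✓
e: no successors, so Box ((q and p -> not q) or q) holds vacuously. ✓
— 5 worlds.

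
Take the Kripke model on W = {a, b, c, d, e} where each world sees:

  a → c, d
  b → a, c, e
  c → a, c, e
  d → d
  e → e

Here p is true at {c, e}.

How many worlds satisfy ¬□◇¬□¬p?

a: □◇¬□¬p is F. ✓
b: □◇¬□¬p is T. ✗
c: □◇¬□¬p is T. ✗
d: □◇¬□¬p is F. ✓
e: □◇¬□¬p is T. ✗
Satisfying worlds: {a, d}.

2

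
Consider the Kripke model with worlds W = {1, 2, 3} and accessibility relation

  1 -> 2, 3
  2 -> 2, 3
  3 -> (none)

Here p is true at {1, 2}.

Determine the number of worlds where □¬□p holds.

1

1: successors {2, 3}; ¬□p there: 2:T, 3:F. ✗
2: successors {2, 3}; ¬□p there: 2:T, 3:F. ✗
3: no successors, so □¬□p holds vacuously. ✓
Satisfying worlds: {3}.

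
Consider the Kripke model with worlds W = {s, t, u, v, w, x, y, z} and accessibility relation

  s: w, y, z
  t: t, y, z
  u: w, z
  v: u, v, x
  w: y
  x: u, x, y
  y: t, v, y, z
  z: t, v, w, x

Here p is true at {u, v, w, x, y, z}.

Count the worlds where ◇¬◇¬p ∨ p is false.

1

s: ◇¬◇¬p is T, p is F. ✓
t: ◇¬◇¬p is F, p is F. ✗
u: ◇¬◇¬p is T, p is T. ✓
v: ◇¬◇¬p is T, p is T. ✓
w: ◇¬◇¬p is F, p is T. ✓
x: ◇¬◇¬p is T, p is T. ✓
y: ◇¬◇¬p is T, p is T. ✓
z: ◇¬◇¬p is T, p is T. ✓
Satisfying worlds: {s, u, v, w, x, y, z}.
So ◇¬◇¬p ∨ p fails at the other 1 world.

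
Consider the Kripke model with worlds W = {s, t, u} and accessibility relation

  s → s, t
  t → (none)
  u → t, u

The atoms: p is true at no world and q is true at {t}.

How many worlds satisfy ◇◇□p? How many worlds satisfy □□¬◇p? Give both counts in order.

2 and 3

For ◇◇□p:
s: successors {s, t}; ◇□p there: s:T, t:F. ✓
t: no successors, so ◇◇□p fails. ✗
u: successors {t, u}; ◇□p there: t:F, u:T. ✓
— 2 worlds.
For □□¬◇p:
s: successors {s, t}; □¬◇p there: s:T, t:T. ✓
t: no successors, so □□¬◇p holds vacuously. ✓
u: successors {t, u}; □¬◇p there: t:T, u:T. ✓
— 3 worlds.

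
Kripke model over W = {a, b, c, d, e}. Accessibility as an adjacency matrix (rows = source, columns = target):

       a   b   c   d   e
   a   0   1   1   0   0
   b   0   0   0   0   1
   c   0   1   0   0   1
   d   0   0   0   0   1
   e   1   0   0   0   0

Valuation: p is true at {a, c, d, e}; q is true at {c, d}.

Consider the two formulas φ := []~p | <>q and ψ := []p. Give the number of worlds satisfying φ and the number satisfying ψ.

For []~p | <>q:
a: []~p is F, <>q is T. ✓
b: []~p is F, <>q is F. ✗
c: []~p is F, <>q is F. ✗
d: []~p is F, <>q is F. ✗
e: []~p is F, <>q is F. ✗
— 1 world.
For []p:
a: successors {b, c}; p there: b:F, c:T. ✗
b: successors {e}; p there: e:T. ✓
c: successors {b, e}; p there: b:F, e:T. ✗
d: successors {e}; p there: e:T. ✓
e: successors {a}; p there: a:T. ✓
— 3 worlds.

1 and 3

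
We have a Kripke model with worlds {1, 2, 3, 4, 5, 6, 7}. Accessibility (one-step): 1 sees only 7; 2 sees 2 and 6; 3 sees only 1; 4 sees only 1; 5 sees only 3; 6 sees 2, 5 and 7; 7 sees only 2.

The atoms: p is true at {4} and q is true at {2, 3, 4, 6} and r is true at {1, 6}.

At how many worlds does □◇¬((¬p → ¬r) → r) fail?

1: successors {7}; ◇¬((¬p → ¬r) → r) there: 7:T. ✓
2: successors {2, 6}; ◇¬((¬p → ¬r) → r) there: 2:T, 6:T. ✓
3: successors {1}; ◇¬((¬p → ¬r) → r) there: 1:T. ✓
4: successors {1}; ◇¬((¬p → ¬r) → r) there: 1:T. ✓
5: successors {3}; ◇¬((¬p → ¬r) → r) there: 3:F. ✗
6: successors {2, 5, 7}; ◇¬((¬p → ¬r) → r) there: 2:T, 5:T, 7:T. ✓
7: successors {2}; ◇¬((¬p → ¬r) → r) there: 2:T. ✓
Satisfying worlds: {1, 2, 3, 4, 6, 7}.
So □◇¬((¬p → ¬r) → r) fails at the other 1 world.

1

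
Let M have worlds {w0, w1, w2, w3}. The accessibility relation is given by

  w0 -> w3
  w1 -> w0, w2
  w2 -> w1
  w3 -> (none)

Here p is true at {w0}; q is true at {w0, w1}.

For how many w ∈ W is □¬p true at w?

3

w0: successors {w3}; ¬p there: w3:T. ✓
w1: successors {w0, w2}; ¬p there: w0:F, w2:T. ✗
w2: successors {w1}; ¬p there: w1:T. ✓
w3: no successors, so □¬p holds vacuously. ✓
Satisfying worlds: {w0, w2, w3}.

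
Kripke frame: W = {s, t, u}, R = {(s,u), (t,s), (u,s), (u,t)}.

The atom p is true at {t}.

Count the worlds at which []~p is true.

2

s: successors {u}; ~p there: u:T. ✓
t: successors {s}; ~p there: s:T. ✓
u: successors {s, t}; ~p there: s:T, t:F. ✗
Satisfying worlds: {s, t}.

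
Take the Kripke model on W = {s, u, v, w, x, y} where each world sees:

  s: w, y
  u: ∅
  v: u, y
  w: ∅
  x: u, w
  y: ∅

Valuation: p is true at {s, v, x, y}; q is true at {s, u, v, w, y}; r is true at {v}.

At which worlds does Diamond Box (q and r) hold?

{s, v, x}

s: successors {w, y}; Box (q and r) there: w:T, y:T. ✓
u: no successors, so Diamond Box (q and r) fails. ✗
v: successors {u, y}; Box (q and r) there: u:T, y:T. ✓
w: no successors, so Diamond Box (q and r) fails. ✗
x: successors {u, w}; Box (q and r) there: u:T, w:T. ✓
y: no successors, so Diamond Box (q and r) fails. ✗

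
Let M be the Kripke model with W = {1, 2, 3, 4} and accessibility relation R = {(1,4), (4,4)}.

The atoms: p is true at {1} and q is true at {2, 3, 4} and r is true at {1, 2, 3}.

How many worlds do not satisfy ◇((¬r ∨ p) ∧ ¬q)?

4

1: successors {4}; (¬r ∨ p) ∧ ¬q there: 4:F. ✗
2: no successors, so ◇((¬r ∨ p) ∧ ¬q) fails. ✗
3: no successors, so ◇((¬r ∨ p) ∧ ¬q) fails. ✗
4: successors {4}; (¬r ∨ p) ∧ ¬q there: 4:F. ✗
Satisfying worlds: ∅.
So ◇((¬r ∨ p) ∧ ¬q) fails at the other 4 worlds.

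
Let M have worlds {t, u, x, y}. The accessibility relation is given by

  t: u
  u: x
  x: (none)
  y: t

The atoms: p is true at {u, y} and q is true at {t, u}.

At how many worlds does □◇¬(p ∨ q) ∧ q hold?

1

t: □◇¬(p ∨ q) is T, q is T. ✓
u: □◇¬(p ∨ q) is F, q is T. ✗
x: □◇¬(p ∨ q) is T, q is F. ✗
y: □◇¬(p ∨ q) is F, q is F. ✗
Satisfying worlds: {t}.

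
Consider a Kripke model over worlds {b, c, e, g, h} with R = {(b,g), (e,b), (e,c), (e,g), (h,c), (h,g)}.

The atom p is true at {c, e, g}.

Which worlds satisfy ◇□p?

{b, e, h}

b: successors {g}; □p there: g:T. ✓
c: no successors, so ◇□p fails. ✗
e: successors {b, c, g}; □p there: b:T, c:T, g:T. ✓
g: no successors, so ◇□p fails. ✗
h: successors {c, g}; □p there: c:T, g:T. ✓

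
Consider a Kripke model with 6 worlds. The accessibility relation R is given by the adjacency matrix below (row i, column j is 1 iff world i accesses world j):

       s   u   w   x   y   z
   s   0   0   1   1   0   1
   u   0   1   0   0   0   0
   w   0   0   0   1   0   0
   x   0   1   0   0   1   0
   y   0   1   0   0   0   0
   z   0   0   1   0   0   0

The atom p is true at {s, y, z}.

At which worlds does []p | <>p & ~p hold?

{x}

s: []p is F, <>p & ~p is F. ✗
u: []p is F, <>p & ~p is F. ✗
w: []p is F, <>p & ~p is F. ✗
x: []p is F, <>p & ~p is T. ✓
y: []p is F, <>p & ~p is F. ✗
z: []p is F, <>p & ~p is F. ✗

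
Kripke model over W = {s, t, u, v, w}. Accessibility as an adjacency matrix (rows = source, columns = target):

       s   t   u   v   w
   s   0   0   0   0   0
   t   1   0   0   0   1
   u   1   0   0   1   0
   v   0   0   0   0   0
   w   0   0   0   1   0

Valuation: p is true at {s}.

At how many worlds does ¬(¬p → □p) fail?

s: ¬p → □p is T. ✗
t: ¬p → □p is F. ✓
u: ¬p → □p is F. ✓
v: ¬p → □p is T. ✗
w: ¬p → □p is F. ✓
Satisfying worlds: {t, u, w}.
So ¬(¬p → □p) fails at the other 2 worlds.

2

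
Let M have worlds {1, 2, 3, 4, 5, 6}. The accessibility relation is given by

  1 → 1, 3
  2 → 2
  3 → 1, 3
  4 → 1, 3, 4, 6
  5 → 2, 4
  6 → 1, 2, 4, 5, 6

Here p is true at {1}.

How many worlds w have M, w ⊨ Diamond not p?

6

1: successors {1, 3}; not p there: 1:F, 3:T. ✓
2: successors {2}; not p there: 2:T. ✓
3: successors {1, 3}; not p there: 1:F, 3:T. ✓
4: successors {1, 3, 4, 6}; not p there: 1:F, 3:T, 4:T, 6:T. ✓
5: successors {2, 4}; not p there: 2:T, 4:T. ✓
6: successors {1, 2, 4, 5, 6}; not p there: 1:F, 2:T, 4:T, 5:T, 6:T. ✓
Satisfying worlds: {1, 2, 3, 4, 5, 6}.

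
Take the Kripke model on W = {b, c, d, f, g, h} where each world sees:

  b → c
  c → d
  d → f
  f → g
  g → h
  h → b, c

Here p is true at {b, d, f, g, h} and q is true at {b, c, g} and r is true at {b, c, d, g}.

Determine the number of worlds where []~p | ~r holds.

b: []~p is T, ~r is F. ✓
c: []~p is F, ~r is F. ✗
d: []~p is F, ~r is F. ✗
f: []~p is F, ~r is T. ✓
g: []~p is F, ~r is F. ✗
h: []~p is F, ~r is T. ✓
Satisfying worlds: {b, f, h}.

3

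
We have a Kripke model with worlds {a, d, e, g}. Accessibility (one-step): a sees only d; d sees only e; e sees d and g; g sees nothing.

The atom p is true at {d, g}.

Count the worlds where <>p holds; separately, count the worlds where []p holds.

For <>p:
a: successors {d}; p there: d:T. ✓
d: successors {e}; p there: e:F. ✗
e: successors {d, g}; p there: d:T, g:T. ✓
g: no successors, so <>p fails. ✗
— 2 worlds.
For []p:
a: successors {d}; p there: d:T. ✓
d: successors {e}; p there: e:F. ✗
e: successors {d, g}; p there: d:T, g:T. ✓
g: no successors, so []p holds vacuously. ✓
— 3 worlds.

2 and 3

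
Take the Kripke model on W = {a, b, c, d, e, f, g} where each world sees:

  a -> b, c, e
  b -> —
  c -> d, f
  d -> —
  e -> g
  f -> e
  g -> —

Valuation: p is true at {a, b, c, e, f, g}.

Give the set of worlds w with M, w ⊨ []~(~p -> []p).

{b, d, g}

a: successors {b, c, e}; ~(~p -> []p) there: b:F, c:F, e:F. ✗
b: no successors, so []~(~p -> []p) holds vacuously. ✓
c: successors {d, f}; ~(~p -> []p) there: d:F, f:F. ✗
d: no successors, so []~(~p -> []p) holds vacuously. ✓
e: successors {g}; ~(~p -> []p) there: g:F. ✗
f: successors {e}; ~(~p -> []p) there: e:F. ✗
g: no successors, so []~(~p -> []p) holds vacuously. ✓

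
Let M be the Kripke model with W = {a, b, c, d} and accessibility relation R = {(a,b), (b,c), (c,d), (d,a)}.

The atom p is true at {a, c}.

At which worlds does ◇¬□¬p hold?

{a, c}

a: successors {b}; ¬□¬p there: b:T. ✓
b: successors {c}; ¬□¬p there: c:F. ✗
c: successors {d}; ¬□¬p there: d:T. ✓
d: successors {a}; ¬□¬p there: a:F. ✗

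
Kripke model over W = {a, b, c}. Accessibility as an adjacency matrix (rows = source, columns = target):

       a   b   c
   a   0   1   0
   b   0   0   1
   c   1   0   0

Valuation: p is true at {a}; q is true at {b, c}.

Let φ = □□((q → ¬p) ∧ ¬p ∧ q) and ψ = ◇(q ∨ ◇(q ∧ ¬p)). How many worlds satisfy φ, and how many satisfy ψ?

For □□((q → ¬p) ∧ ¬p ∧ q):
a: successors {b}; □((q → ¬p) ∧ ¬p ∧ q) there: b:T. ✓
b: successors {c}; □((q → ¬p) ∧ ¬p ∧ q) there: c:F. ✗
c: successors {a}; □((q → ¬p) ∧ ¬p ∧ q) there: a:T. ✓
— 2 worlds.
For ◇(q ∨ ◇(q ∧ ¬p)):
a: successors {b}; q ∨ ◇(q ∧ ¬p) there: b:T. ✓
b: successors {c}; q ∨ ◇(q ∧ ¬p) there: c:T. ✓
c: successors {a}; q ∨ ◇(q ∧ ¬p) there: a:T. ✓
— 3 worlds.

2 and 3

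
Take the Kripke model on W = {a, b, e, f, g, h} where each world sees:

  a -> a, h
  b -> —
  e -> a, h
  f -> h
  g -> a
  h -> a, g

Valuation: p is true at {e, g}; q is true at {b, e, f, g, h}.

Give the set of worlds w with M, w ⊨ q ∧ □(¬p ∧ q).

a: q is F, □(¬p ∧ q) is F. ✗
b: q is T, □(¬p ∧ q) is T. ✓
e: q is T, □(¬p ∧ q) is F. ✗
f: q is T, □(¬p ∧ q) is T. ✓
g: q is T, □(¬p ∧ q) is F. ✗
h: q is T, □(¬p ∧ q) is F. ✗

{b, f}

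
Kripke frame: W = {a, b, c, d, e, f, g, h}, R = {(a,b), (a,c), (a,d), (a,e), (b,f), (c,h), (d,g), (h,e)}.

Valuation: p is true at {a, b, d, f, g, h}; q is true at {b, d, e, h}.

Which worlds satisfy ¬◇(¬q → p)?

{e, f, g}

a: ◇(¬q → p) is T. ✗
b: ◇(¬q → p) is T. ✗
c: ◇(¬q → p) is T. ✗
d: ◇(¬q → p) is T. ✗
e: ◇(¬q → p) is F. ✓
f: ◇(¬q → p) is F. ✓
g: ◇(¬q → p) is F. ✓
h: ◇(¬q → p) is T. ✗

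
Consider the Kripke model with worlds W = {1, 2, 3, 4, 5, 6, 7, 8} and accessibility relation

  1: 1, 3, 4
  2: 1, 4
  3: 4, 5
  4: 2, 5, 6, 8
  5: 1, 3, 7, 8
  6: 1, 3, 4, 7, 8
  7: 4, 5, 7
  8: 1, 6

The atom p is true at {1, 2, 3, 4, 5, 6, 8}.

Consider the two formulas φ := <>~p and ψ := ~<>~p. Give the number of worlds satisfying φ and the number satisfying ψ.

For <>~p:
1: successors {1, 3, 4}; ~p there: 1:F, 3:F, 4:F. ✗
2: successors {1, 4}; ~p there: 1:F, 4:F. ✗
3: successors {4, 5}; ~p there: 4:F, 5:F. ✗
4: successors {2, 5, 6, 8}; ~p there: 2:F, 5:F, 6:F, 8:F. ✗
5: successors {1, 3, 7, 8}; ~p there: 1:F, 3:F, 7:T, 8:F. ✓
6: successors {1, 3, 4, 7, 8}; ~p there: 1:F, 3:F, 4:F, 7:T, 8:F. ✓
7: successors {4, 5, 7}; ~p there: 4:F, 5:F, 7:T. ✓
8: successors {1, 6}; ~p there: 1:F, 6:F. ✗
— 3 worlds.
For ~<>~p:
1: <>~p is F. ✓
2: <>~p is F. ✓
3: <>~p is F. ✓
4: <>~p is F. ✓
5: <>~p is T. ✗
6: <>~p is T. ✗
7: <>~p is T. ✗
8: <>~p is F. ✓
— 5 worlds.

3 and 5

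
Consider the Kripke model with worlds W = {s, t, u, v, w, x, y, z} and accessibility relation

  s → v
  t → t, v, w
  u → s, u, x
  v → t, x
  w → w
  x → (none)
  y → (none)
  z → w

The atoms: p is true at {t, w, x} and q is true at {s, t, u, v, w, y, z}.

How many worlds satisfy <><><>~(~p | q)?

s: successors {v}; <><>~(~p | q) there: v:F. ✗
t: successors {t, v, w}; <><>~(~p | q) there: t:T, v:F, w:F. ✓
u: successors {s, u, x}; <><>~(~p | q) there: s:T, u:T, x:F. ✓
v: successors {t, x}; <><>~(~p | q) there: t:T, x:F. ✓
w: successors {w}; <><>~(~p | q) there: w:F. ✗
x: no successors, so <><><>~(~p | q) fails. ✗
y: no successors, so <><><>~(~p | q) fails. ✗
z: successors {w}; <><>~(~p | q) there: w:F. ✗
Satisfying worlds: {t, u, v}.

3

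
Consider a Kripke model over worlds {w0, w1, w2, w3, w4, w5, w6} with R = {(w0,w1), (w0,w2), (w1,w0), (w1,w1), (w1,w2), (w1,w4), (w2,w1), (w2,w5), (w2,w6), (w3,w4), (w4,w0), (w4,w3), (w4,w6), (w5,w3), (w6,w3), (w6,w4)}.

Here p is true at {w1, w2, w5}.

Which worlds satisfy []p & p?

w0: []p is T, p is F. ✗
w1: []p is F, p is T. ✗
w2: []p is F, p is T. ✗
w3: []p is F, p is F. ✗
w4: []p is F, p is F. ✗
w5: []p is F, p is T. ✗
w6: []p is F, p is F. ✗

∅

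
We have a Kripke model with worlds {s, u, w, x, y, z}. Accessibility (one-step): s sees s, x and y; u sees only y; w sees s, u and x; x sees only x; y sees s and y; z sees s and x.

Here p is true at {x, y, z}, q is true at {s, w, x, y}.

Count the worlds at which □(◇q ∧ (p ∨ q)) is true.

5

s: successors {s, x, y}; ◇q ∧ (p ∨ q) there: s:T, x:T, y:T. ✓
u: successors {y}; ◇q ∧ (p ∨ q) there: y:T. ✓
w: successors {s, u, x}; ◇q ∧ (p ∨ q) there: s:T, u:F, x:T. ✗
x: successors {x}; ◇q ∧ (p ∨ q) there: x:T. ✓
y: successors {s, y}; ◇q ∧ (p ∨ q) there: s:T, y:T. ✓
z: successors {s, x}; ◇q ∧ (p ∨ q) there: s:T, x:T. ✓
Satisfying worlds: {s, u, x, y, z}.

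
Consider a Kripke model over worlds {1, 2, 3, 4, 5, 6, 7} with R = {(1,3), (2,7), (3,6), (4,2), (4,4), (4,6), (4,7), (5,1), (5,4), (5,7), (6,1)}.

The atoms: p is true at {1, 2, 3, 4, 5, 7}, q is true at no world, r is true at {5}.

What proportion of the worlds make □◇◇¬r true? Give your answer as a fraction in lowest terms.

4/7

1: successors {3}; ◇◇¬r there: 3:T. ✓
2: successors {7}; ◇◇¬r there: 7:F. ✗
3: successors {6}; ◇◇¬r there: 6:T. ✓
4: successors {2, 4, 6, 7}; ◇◇¬r there: 2:F, 4:T, 6:T, 7:F. ✗
5: successors {1, 4, 7}; ◇◇¬r there: 1:T, 4:T, 7:F. ✗
6: successors {1}; ◇◇¬r there: 1:T. ✓
7: no successors, so □◇◇¬r holds vacuously. ✓
That's 4 of 7 worlds, so 4/7.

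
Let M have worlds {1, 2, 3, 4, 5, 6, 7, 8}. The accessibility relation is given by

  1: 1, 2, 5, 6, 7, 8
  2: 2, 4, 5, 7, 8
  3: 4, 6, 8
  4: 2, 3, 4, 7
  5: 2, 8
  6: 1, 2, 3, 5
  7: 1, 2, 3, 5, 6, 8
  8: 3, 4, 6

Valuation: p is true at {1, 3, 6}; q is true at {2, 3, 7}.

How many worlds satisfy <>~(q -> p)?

1: successors {1, 2, 5, 6, 7, 8}; ~(q -> p) there: 1:F, 2:T, 5:F, 6:F, 7:T, 8:F. ✓
2: successors {2, 4, 5, 7, 8}; ~(q -> p) there: 2:T, 4:F, 5:F, 7:T, 8:F. ✓
3: successors {4, 6, 8}; ~(q -> p) there: 4:F, 6:F, 8:F. ✗
4: successors {2, 3, 4, 7}; ~(q -> p) there: 2:T, 3:F, 4:F, 7:T. ✓
5: successors {2, 8}; ~(q -> p) there: 2:T, 8:F. ✓
6: successors {1, 2, 3, 5}; ~(q -> p) there: 1:F, 2:T, 3:F, 5:F. ✓
7: successors {1, 2, 3, 5, 6, 8}; ~(q -> p) there: 1:F, 2:T, 3:F, 5:F, 6:F, 8:F. ✓
8: successors {3, 4, 6}; ~(q -> p) there: 3:F, 4:F, 6:F. ✗
Satisfying worlds: {1, 2, 4, 5, 6, 7}.

6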